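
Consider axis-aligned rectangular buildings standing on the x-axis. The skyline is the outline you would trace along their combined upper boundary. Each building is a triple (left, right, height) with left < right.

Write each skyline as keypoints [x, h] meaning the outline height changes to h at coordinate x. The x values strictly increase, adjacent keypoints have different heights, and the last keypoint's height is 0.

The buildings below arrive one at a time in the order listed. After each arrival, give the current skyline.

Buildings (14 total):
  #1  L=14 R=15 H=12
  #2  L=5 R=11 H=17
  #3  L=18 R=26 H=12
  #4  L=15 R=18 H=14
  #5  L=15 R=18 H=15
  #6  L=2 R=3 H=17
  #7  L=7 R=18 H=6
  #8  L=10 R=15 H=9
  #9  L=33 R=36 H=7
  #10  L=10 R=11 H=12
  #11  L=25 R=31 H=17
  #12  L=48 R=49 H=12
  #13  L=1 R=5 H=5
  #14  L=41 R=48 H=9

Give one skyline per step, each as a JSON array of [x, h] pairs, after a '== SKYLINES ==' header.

== SKYLINES ==
[[14,12],[15,0]]
[[5,17],[11,0],[14,12],[15,0]]
[[5,17],[11,0],[14,12],[15,0],[18,12],[26,0]]
[[5,17],[11,0],[14,12],[15,14],[18,12],[26,0]]
[[5,17],[11,0],[14,12],[15,15],[18,12],[26,0]]
[[2,17],[3,0],[5,17],[11,0],[14,12],[15,15],[18,12],[26,0]]
[[2,17],[3,0],[5,17],[11,6],[14,12],[15,15],[18,12],[26,0]]
[[2,17],[3,0],[5,17],[11,9],[14,12],[15,15],[18,12],[26,0]]
[[2,17],[3,0],[5,17],[11,9],[14,12],[15,15],[18,12],[26,0],[33,7],[36,0]]
[[2,17],[3,0],[5,17],[11,9],[14,12],[15,15],[18,12],[26,0],[33,7],[36,0]]
[[2,17],[3,0],[5,17],[11,9],[14,12],[15,15],[18,12],[25,17],[31,0],[33,7],[36,0]]
[[2,17],[3,0],[5,17],[11,9],[14,12],[15,15],[18,12],[25,17],[31,0],[33,7],[36,0],[48,12],[49,0]]
[[1,5],[2,17],[3,5],[5,17],[11,9],[14,12],[15,15],[18,12],[25,17],[31,0],[33,7],[36,0],[48,12],[49,0]]
[[1,5],[2,17],[3,5],[5,17],[11,9],[14,12],[15,15],[18,12],[25,17],[31,0],[33,7],[36,0],[41,9],[48,12],[49,0]]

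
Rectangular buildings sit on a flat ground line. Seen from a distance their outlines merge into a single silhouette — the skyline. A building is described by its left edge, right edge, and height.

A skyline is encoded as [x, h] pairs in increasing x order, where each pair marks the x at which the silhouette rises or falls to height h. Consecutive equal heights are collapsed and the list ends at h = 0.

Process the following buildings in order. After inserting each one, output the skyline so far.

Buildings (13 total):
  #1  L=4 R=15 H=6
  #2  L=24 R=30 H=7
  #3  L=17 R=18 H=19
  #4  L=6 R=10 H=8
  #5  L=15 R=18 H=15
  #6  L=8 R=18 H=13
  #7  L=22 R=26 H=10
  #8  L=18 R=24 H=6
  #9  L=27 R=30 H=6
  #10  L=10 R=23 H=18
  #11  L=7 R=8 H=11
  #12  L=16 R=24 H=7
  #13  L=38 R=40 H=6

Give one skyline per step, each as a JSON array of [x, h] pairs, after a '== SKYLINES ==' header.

== SKYLINES ==
[[4,6],[15,0]]
[[4,6],[15,0],[24,7],[30,0]]
[[4,6],[15,0],[17,19],[18,0],[24,7],[30,0]]
[[4,6],[6,8],[10,6],[15,0],[17,19],[18,0],[24,7],[30,0]]
[[4,6],[6,8],[10,6],[15,15],[17,19],[18,0],[24,7],[30,0]]
[[4,6],[6,8],[8,13],[15,15],[17,19],[18,0],[24,7],[30,0]]
[[4,6],[6,8],[8,13],[15,15],[17,19],[18,0],[22,10],[26,7],[30,0]]
[[4,6],[6,8],[8,13],[15,15],[17,19],[18,6],[22,10],[26,7],[30,0]]
[[4,6],[6,8],[8,13],[15,15],[17,19],[18,6],[22,10],[26,7],[30,0]]
[[4,6],[6,8],[8,13],[10,18],[17,19],[18,18],[23,10],[26,7],[30,0]]
[[4,6],[6,8],[7,11],[8,13],[10,18],[17,19],[18,18],[23,10],[26,7],[30,0]]
[[4,6],[6,8],[7,11],[8,13],[10,18],[17,19],[18,18],[23,10],[26,7],[30,0]]
[[4,6],[6,8],[7,11],[8,13],[10,18],[17,19],[18,18],[23,10],[26,7],[30,0],[38,6],[40,0]]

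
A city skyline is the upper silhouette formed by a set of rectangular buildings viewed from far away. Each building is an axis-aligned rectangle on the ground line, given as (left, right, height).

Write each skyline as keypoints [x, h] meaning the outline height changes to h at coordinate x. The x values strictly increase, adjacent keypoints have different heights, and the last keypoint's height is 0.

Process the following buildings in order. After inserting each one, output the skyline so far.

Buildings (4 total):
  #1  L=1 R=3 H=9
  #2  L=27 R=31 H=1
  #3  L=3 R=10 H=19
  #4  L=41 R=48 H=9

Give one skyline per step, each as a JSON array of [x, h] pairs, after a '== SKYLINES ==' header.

== SKYLINES ==
[[1,9],[3,0]]
[[1,9],[3,0],[27,1],[31,0]]
[[1,9],[3,19],[10,0],[27,1],[31,0]]
[[1,9],[3,19],[10,0],[27,1],[31,0],[41,9],[48,0]]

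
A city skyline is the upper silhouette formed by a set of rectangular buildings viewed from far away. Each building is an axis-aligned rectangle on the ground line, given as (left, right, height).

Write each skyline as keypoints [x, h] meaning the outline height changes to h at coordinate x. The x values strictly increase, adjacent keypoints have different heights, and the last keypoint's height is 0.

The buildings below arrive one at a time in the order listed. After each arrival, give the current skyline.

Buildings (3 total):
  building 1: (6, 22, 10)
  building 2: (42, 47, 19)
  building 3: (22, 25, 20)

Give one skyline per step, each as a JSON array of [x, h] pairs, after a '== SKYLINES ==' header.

== SKYLINES ==
[[6,10],[22,0]]
[[6,10],[22,0],[42,19],[47,0]]
[[6,10],[22,20],[25,0],[42,19],[47,0]]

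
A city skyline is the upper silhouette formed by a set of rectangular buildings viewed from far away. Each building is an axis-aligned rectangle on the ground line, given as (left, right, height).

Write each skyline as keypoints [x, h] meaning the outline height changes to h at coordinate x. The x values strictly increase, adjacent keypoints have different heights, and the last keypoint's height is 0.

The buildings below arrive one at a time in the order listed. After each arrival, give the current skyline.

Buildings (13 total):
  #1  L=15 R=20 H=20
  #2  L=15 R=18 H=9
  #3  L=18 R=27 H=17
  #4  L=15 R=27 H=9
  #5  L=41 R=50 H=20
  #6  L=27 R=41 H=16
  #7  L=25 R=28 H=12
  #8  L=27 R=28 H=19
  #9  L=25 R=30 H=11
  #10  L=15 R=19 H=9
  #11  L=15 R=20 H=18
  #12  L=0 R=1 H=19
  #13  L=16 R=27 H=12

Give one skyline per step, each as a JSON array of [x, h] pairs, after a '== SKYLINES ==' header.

== SKYLINES ==
[[15,20],[20,0]]
[[15,20],[20,0]]
[[15,20],[20,17],[27,0]]
[[15,20],[20,17],[27,0]]
[[15,20],[20,17],[27,0],[41,20],[50,0]]
[[15,20],[20,17],[27,16],[41,20],[50,0]]
[[15,20],[20,17],[27,16],[41,20],[50,0]]
[[15,20],[20,17],[27,19],[28,16],[41,20],[50,0]]
[[15,20],[20,17],[27,19],[28,16],[41,20],[50,0]]
[[15,20],[20,17],[27,19],[28,16],[41,20],[50,0]]
[[15,20],[20,17],[27,19],[28,16],[41,20],[50,0]]
[[0,19],[1,0],[15,20],[20,17],[27,19],[28,16],[41,20],[50,0]]
[[0,19],[1,0],[15,20],[20,17],[27,19],[28,16],[41,20],[50,0]]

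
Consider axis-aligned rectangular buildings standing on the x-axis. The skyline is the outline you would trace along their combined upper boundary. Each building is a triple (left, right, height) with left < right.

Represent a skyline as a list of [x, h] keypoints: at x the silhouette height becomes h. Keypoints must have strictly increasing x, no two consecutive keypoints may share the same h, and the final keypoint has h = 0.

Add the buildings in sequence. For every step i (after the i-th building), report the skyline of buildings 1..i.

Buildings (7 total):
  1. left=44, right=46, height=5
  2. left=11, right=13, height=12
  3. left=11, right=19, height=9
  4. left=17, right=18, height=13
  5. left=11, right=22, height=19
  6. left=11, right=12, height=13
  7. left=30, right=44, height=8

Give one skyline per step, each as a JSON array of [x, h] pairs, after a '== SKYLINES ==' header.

== SKYLINES ==
[[44,5],[46,0]]
[[11,12],[13,0],[44,5],[46,0]]
[[11,12],[13,9],[19,0],[44,5],[46,0]]
[[11,12],[13,9],[17,13],[18,9],[19,0],[44,5],[46,0]]
[[11,19],[22,0],[44,5],[46,0]]
[[11,19],[22,0],[44,5],[46,0]]
[[11,19],[22,0],[30,8],[44,5],[46,0]]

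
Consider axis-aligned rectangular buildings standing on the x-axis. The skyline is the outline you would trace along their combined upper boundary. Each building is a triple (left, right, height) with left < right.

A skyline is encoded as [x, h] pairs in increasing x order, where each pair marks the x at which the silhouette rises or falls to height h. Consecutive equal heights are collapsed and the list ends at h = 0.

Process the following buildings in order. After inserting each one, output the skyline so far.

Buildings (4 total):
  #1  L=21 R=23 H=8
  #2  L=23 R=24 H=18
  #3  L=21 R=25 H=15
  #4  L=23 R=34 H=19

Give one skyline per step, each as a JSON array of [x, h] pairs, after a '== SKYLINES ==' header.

== SKYLINES ==
[[21,8],[23,0]]
[[21,8],[23,18],[24,0]]
[[21,15],[23,18],[24,15],[25,0]]
[[21,15],[23,19],[34,0]]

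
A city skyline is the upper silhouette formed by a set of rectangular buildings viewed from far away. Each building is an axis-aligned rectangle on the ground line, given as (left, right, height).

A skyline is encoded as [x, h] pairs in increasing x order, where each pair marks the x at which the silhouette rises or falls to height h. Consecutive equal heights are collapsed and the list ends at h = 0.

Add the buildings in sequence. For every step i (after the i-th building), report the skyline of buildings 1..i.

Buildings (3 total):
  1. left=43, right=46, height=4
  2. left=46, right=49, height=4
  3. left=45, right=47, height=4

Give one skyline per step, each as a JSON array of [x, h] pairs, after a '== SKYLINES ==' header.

== SKYLINES ==
[[43,4],[46,0]]
[[43,4],[49,0]]
[[43,4],[49,0]]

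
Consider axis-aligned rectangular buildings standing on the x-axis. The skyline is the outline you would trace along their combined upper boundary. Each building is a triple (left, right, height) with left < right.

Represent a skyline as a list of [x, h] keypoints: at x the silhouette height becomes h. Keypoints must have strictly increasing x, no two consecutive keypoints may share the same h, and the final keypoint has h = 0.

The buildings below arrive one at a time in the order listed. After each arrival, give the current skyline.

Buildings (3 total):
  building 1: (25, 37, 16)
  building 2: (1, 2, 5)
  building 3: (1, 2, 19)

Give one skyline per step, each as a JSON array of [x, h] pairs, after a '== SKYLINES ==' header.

== SKYLINES ==
[[25,16],[37,0]]
[[1,5],[2,0],[25,16],[37,0]]
[[1,19],[2,0],[25,16],[37,0]]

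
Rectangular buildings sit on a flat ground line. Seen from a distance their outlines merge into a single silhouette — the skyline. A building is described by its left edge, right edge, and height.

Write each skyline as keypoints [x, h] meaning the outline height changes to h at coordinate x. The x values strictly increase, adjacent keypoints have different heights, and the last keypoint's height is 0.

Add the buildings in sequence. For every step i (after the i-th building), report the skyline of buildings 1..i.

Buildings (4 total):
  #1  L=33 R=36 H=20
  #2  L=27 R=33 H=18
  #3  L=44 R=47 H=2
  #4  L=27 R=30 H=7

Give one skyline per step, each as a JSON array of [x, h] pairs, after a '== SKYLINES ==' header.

== SKYLINES ==
[[33,20],[36,0]]
[[27,18],[33,20],[36,0]]
[[27,18],[33,20],[36,0],[44,2],[47,0]]
[[27,18],[33,20],[36,0],[44,2],[47,0]]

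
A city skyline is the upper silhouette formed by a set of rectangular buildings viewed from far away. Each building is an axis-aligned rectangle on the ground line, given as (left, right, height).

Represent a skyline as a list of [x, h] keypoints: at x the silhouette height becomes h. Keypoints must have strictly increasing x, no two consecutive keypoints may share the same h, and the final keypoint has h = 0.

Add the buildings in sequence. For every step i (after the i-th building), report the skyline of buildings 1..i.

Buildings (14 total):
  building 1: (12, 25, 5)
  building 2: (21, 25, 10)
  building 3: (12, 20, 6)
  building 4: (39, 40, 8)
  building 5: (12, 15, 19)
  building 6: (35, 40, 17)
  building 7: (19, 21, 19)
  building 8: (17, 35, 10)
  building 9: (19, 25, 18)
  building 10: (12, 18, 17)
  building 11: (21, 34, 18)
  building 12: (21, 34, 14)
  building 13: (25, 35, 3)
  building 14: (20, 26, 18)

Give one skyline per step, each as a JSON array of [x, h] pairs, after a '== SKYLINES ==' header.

== SKYLINES ==
[[12,5],[25,0]]
[[12,5],[21,10],[25,0]]
[[12,6],[20,5],[21,10],[25,0]]
[[12,6],[20,5],[21,10],[25,0],[39,8],[40,0]]
[[12,19],[15,6],[20,5],[21,10],[25,0],[39,8],[40,0]]
[[12,19],[15,6],[20,5],[21,10],[25,0],[35,17],[40,0]]
[[12,19],[15,6],[19,19],[21,10],[25,0],[35,17],[40,0]]
[[12,19],[15,6],[17,10],[19,19],[21,10],[35,17],[40,0]]
[[12,19],[15,6],[17,10],[19,19],[21,18],[25,10],[35,17],[40,0]]
[[12,19],[15,17],[18,10],[19,19],[21,18],[25,10],[35,17],[40,0]]
[[12,19],[15,17],[18,10],[19,19],[21,18],[34,10],[35,17],[40,0]]
[[12,19],[15,17],[18,10],[19,19],[21,18],[34,10],[35,17],[40,0]]
[[12,19],[15,17],[18,10],[19,19],[21,18],[34,10],[35,17],[40,0]]
[[12,19],[15,17],[18,10],[19,19],[21,18],[34,10],[35,17],[40,0]]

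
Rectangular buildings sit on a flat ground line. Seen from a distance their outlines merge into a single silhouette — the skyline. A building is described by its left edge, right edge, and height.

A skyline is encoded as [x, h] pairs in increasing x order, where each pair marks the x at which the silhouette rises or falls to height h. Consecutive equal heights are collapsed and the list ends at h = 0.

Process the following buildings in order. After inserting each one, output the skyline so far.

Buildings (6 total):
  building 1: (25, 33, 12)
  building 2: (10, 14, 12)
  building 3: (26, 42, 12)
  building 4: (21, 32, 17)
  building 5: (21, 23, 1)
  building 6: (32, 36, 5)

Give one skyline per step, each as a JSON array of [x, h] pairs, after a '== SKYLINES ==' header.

== SKYLINES ==
[[25,12],[33,0]]
[[10,12],[14,0],[25,12],[33,0]]
[[10,12],[14,0],[25,12],[42,0]]
[[10,12],[14,0],[21,17],[32,12],[42,0]]
[[10,12],[14,0],[21,17],[32,12],[42,0]]
[[10,12],[14,0],[21,17],[32,12],[42,0]]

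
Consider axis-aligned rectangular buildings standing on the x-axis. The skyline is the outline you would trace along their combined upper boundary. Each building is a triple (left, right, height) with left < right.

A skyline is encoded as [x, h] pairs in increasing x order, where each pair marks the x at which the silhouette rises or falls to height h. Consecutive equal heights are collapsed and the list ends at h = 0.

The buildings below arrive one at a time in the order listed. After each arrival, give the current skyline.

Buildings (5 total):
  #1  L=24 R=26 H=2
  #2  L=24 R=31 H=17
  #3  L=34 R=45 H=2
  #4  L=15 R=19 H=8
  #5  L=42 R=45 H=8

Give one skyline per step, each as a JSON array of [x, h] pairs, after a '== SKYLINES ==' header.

== SKYLINES ==
[[24,2],[26,0]]
[[24,17],[31,0]]
[[24,17],[31,0],[34,2],[45,0]]
[[15,8],[19,0],[24,17],[31,0],[34,2],[45,0]]
[[15,8],[19,0],[24,17],[31,0],[34,2],[42,8],[45,0]]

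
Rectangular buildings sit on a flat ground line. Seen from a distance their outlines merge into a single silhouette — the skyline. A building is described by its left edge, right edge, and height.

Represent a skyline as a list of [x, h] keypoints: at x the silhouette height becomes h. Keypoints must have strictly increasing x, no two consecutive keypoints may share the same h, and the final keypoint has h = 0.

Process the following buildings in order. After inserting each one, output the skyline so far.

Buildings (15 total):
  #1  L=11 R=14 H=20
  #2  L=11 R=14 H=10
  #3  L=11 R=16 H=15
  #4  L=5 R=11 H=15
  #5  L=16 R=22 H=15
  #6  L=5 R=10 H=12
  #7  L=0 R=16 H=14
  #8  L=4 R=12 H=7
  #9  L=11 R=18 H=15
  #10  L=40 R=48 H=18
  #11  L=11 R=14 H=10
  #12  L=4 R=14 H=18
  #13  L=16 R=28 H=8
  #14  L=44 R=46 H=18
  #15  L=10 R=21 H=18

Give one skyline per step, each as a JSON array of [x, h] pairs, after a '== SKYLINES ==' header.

== SKYLINES ==
[[11,20],[14,0]]
[[11,20],[14,0]]
[[11,20],[14,15],[16,0]]
[[5,15],[11,20],[14,15],[16,0]]
[[5,15],[11,20],[14,15],[22,0]]
[[5,15],[11,20],[14,15],[22,0]]
[[0,14],[5,15],[11,20],[14,15],[22,0]]
[[0,14],[5,15],[11,20],[14,15],[22,0]]
[[0,14],[5,15],[11,20],[14,15],[22,0]]
[[0,14],[5,15],[11,20],[14,15],[22,0],[40,18],[48,0]]
[[0,14],[5,15],[11,20],[14,15],[22,0],[40,18],[48,0]]
[[0,14],[4,18],[11,20],[14,15],[22,0],[40,18],[48,0]]
[[0,14],[4,18],[11,20],[14,15],[22,8],[28,0],[40,18],[48,0]]
[[0,14],[4,18],[11,20],[14,15],[22,8],[28,0],[40,18],[48,0]]
[[0,14],[4,18],[11,20],[14,18],[21,15],[22,8],[28,0],[40,18],[48,0]]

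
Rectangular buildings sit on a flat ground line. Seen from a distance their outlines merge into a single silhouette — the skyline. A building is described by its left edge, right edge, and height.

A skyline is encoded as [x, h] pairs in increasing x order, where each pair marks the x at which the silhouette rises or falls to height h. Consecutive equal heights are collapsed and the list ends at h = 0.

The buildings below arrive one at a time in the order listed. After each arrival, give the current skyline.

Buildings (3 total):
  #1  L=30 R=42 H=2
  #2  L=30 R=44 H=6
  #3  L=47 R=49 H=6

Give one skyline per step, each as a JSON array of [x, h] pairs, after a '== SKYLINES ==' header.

== SKYLINES ==
[[30,2],[42,0]]
[[30,6],[44,0]]
[[30,6],[44,0],[47,6],[49,0]]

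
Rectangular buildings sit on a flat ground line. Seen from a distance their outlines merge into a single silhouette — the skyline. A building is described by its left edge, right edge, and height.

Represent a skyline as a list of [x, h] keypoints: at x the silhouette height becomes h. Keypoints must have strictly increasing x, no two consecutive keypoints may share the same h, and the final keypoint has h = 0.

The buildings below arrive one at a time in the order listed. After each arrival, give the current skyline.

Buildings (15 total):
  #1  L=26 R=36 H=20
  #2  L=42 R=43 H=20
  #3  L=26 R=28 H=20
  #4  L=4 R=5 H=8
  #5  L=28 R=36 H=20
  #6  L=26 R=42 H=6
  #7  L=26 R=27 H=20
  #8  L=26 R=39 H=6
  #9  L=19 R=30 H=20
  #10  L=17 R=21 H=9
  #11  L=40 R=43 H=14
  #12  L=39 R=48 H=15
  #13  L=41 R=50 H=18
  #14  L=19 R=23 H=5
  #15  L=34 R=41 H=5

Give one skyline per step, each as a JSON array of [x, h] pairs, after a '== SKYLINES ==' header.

== SKYLINES ==
[[26,20],[36,0]]
[[26,20],[36,0],[42,20],[43,0]]
[[26,20],[36,0],[42,20],[43,0]]
[[4,8],[5,0],[26,20],[36,0],[42,20],[43,0]]
[[4,8],[5,0],[26,20],[36,0],[42,20],[43,0]]
[[4,8],[5,0],[26,20],[36,6],[42,20],[43,0]]
[[4,8],[5,0],[26,20],[36,6],[42,20],[43,0]]
[[4,8],[5,0],[26,20],[36,6],[42,20],[43,0]]
[[4,8],[5,0],[19,20],[36,6],[42,20],[43,0]]
[[4,8],[5,0],[17,9],[19,20],[36,6],[42,20],[43,0]]
[[4,8],[5,0],[17,9],[19,20],[36,6],[40,14],[42,20],[43,0]]
[[4,8],[5,0],[17,9],[19,20],[36,6],[39,15],[42,20],[43,15],[48,0]]
[[4,8],[5,0],[17,9],[19,20],[36,6],[39,15],[41,18],[42,20],[43,18],[50,0]]
[[4,8],[5,0],[17,9],[19,20],[36,6],[39,15],[41,18],[42,20],[43,18],[50,0]]
[[4,8],[5,0],[17,9],[19,20],[36,6],[39,15],[41,18],[42,20],[43,18],[50,0]]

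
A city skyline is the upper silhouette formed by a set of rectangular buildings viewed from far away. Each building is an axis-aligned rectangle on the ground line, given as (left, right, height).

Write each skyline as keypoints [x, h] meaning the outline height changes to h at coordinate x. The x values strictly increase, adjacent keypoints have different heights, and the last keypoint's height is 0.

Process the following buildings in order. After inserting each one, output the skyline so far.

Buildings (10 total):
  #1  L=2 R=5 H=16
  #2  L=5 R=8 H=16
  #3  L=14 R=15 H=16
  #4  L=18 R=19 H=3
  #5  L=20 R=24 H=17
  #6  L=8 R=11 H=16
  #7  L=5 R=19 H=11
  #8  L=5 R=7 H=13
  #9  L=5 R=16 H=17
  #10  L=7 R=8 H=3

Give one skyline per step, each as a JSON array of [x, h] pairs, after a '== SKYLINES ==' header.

== SKYLINES ==
[[2,16],[5,0]]
[[2,16],[8,0]]
[[2,16],[8,0],[14,16],[15,0]]
[[2,16],[8,0],[14,16],[15,0],[18,3],[19,0]]
[[2,16],[8,0],[14,16],[15,0],[18,3],[19,0],[20,17],[24,0]]
[[2,16],[11,0],[14,16],[15,0],[18,3],[19,0],[20,17],[24,0]]
[[2,16],[11,11],[14,16],[15,11],[19,0],[20,17],[24,0]]
[[2,16],[11,11],[14,16],[15,11],[19,0],[20,17],[24,0]]
[[2,16],[5,17],[16,11],[19,0],[20,17],[24,0]]
[[2,16],[5,17],[16,11],[19,0],[20,17],[24,0]]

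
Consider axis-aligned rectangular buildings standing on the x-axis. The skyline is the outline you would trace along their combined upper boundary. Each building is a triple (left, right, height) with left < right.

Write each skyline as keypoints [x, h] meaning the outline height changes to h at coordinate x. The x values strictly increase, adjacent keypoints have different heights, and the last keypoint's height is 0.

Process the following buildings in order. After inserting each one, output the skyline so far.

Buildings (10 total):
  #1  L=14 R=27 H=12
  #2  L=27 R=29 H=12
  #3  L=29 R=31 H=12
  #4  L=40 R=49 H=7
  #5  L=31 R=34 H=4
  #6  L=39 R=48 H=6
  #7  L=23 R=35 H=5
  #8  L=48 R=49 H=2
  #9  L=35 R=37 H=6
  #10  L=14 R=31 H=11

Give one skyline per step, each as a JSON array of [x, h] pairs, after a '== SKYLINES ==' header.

== SKYLINES ==
[[14,12],[27,0]]
[[14,12],[29,0]]
[[14,12],[31,0]]
[[14,12],[31,0],[40,7],[49,0]]
[[14,12],[31,4],[34,0],[40,7],[49,0]]
[[14,12],[31,4],[34,0],[39,6],[40,7],[49,0]]
[[14,12],[31,5],[35,0],[39,6],[40,7],[49,0]]
[[14,12],[31,5],[35,0],[39,6],[40,7],[49,0]]
[[14,12],[31,5],[35,6],[37,0],[39,6],[40,7],[49,0]]
[[14,12],[31,5],[35,6],[37,0],[39,6],[40,7],[49,0]]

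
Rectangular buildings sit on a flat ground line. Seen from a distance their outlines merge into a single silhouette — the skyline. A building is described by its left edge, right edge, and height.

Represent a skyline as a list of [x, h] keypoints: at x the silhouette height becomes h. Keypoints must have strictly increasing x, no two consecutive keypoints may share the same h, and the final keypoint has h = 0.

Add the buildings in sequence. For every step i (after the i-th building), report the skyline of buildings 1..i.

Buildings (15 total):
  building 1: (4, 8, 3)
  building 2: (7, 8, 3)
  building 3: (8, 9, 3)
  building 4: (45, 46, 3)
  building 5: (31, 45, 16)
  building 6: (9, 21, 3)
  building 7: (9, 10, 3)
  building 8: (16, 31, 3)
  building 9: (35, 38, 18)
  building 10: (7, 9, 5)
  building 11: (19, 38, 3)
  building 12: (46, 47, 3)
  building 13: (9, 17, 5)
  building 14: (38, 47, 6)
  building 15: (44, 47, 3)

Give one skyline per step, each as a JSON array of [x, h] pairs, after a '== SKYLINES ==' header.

== SKYLINES ==
[[4,3],[8,0]]
[[4,3],[8,0]]
[[4,3],[9,0]]
[[4,3],[9,0],[45,3],[46,0]]
[[4,3],[9,0],[31,16],[45,3],[46,0]]
[[4,3],[21,0],[31,16],[45,3],[46,0]]
[[4,3],[21,0],[31,16],[45,3],[46,0]]
[[4,3],[31,16],[45,3],[46,0]]
[[4,3],[31,16],[35,18],[38,16],[45,3],[46,0]]
[[4,3],[7,5],[9,3],[31,16],[35,18],[38,16],[45,3],[46,0]]
[[4,3],[7,5],[9,3],[31,16],[35,18],[38,16],[45,3],[46,0]]
[[4,3],[7,5],[9,3],[31,16],[35,18],[38,16],[45,3],[47,0]]
[[4,3],[7,5],[17,3],[31,16],[35,18],[38,16],[45,3],[47,0]]
[[4,3],[7,5],[17,3],[31,16],[35,18],[38,16],[45,6],[47,0]]
[[4,3],[7,5],[17,3],[31,16],[35,18],[38,16],[45,6],[47,0]]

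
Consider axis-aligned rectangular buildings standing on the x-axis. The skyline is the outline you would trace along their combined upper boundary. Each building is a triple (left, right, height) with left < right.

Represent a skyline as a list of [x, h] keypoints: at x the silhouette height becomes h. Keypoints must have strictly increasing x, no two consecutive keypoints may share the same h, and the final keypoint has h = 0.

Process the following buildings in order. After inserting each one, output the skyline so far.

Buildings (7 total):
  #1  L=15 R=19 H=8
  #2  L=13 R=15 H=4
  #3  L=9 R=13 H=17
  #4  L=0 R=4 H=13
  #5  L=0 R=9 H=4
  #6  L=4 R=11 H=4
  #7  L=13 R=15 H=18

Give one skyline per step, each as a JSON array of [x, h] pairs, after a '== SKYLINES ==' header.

== SKYLINES ==
[[15,8],[19,0]]
[[13,4],[15,8],[19,0]]
[[9,17],[13,4],[15,8],[19,0]]
[[0,13],[4,0],[9,17],[13,4],[15,8],[19,0]]
[[0,13],[4,4],[9,17],[13,4],[15,8],[19,0]]
[[0,13],[4,4],[9,17],[13,4],[15,8],[19,0]]
[[0,13],[4,4],[9,17],[13,18],[15,8],[19,0]]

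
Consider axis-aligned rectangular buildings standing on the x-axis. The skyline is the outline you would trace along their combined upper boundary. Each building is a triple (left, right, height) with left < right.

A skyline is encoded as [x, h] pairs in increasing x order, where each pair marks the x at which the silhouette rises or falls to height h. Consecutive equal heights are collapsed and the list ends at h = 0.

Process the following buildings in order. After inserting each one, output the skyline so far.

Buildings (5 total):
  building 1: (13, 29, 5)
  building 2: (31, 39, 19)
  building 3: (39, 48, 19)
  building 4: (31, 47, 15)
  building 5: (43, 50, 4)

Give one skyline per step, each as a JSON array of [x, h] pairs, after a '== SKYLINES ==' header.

== SKYLINES ==
[[13,5],[29,0]]
[[13,5],[29,0],[31,19],[39,0]]
[[13,5],[29,0],[31,19],[48,0]]
[[13,5],[29,0],[31,19],[48,0]]
[[13,5],[29,0],[31,19],[48,4],[50,0]]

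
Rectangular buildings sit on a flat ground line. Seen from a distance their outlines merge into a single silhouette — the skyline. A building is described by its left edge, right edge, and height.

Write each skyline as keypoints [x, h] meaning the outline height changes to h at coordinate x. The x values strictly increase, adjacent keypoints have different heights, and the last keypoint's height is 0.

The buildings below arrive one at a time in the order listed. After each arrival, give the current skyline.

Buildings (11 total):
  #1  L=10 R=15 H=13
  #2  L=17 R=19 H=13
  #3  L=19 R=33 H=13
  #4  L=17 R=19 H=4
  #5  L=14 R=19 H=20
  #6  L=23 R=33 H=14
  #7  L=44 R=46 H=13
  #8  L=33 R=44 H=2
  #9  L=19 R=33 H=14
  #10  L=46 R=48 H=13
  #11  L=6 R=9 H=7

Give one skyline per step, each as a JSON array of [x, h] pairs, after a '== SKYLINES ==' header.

== SKYLINES ==
[[10,13],[15,0]]
[[10,13],[15,0],[17,13],[19,0]]
[[10,13],[15,0],[17,13],[33,0]]
[[10,13],[15,0],[17,13],[33,0]]
[[10,13],[14,20],[19,13],[33,0]]
[[10,13],[14,20],[19,13],[23,14],[33,0]]
[[10,13],[14,20],[19,13],[23,14],[33,0],[44,13],[46,0]]
[[10,13],[14,20],[19,13],[23,14],[33,2],[44,13],[46,0]]
[[10,13],[14,20],[19,14],[33,2],[44,13],[46,0]]
[[10,13],[14,20],[19,14],[33,2],[44,13],[48,0]]
[[6,7],[9,0],[10,13],[14,20],[19,14],[33,2],[44,13],[48,0]]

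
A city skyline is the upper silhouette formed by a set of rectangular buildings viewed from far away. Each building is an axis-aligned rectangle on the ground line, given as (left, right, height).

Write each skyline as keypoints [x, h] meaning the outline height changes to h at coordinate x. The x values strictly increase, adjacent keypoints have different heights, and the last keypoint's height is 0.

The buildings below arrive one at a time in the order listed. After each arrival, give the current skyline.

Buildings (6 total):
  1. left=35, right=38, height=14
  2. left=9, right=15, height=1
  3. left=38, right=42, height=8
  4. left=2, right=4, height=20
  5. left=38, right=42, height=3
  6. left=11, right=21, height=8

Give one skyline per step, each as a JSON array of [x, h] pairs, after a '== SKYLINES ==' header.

== SKYLINES ==
[[35,14],[38,0]]
[[9,1],[15,0],[35,14],[38,0]]
[[9,1],[15,0],[35,14],[38,8],[42,0]]
[[2,20],[4,0],[9,1],[15,0],[35,14],[38,8],[42,0]]
[[2,20],[4,0],[9,1],[15,0],[35,14],[38,8],[42,0]]
[[2,20],[4,0],[9,1],[11,8],[21,0],[35,14],[38,8],[42,0]]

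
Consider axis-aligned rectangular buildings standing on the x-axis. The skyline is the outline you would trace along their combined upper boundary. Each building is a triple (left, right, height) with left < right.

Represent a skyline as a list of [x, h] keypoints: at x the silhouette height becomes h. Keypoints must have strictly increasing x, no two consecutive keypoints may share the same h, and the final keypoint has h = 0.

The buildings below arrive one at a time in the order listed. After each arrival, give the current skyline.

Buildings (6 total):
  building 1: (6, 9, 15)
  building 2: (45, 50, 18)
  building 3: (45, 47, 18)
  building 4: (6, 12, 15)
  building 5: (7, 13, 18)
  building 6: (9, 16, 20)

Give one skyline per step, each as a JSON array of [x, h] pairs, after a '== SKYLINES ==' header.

== SKYLINES ==
[[6,15],[9,0]]
[[6,15],[9,0],[45,18],[50,0]]
[[6,15],[9,0],[45,18],[50,0]]
[[6,15],[12,0],[45,18],[50,0]]
[[6,15],[7,18],[13,0],[45,18],[50,0]]
[[6,15],[7,18],[9,20],[16,0],[45,18],[50,0]]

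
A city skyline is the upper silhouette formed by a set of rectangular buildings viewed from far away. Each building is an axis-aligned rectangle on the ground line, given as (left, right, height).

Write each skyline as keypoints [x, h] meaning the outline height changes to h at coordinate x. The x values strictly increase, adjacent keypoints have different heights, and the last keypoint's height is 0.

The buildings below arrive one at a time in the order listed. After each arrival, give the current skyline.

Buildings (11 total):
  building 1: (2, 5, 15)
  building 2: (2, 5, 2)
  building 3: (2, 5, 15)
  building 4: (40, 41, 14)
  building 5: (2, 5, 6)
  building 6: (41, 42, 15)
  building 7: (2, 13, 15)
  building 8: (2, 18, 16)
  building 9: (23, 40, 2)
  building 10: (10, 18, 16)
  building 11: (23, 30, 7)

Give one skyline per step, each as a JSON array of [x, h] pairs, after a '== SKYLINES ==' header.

== SKYLINES ==
[[2,15],[5,0]]
[[2,15],[5,0]]
[[2,15],[5,0]]
[[2,15],[5,0],[40,14],[41,0]]
[[2,15],[5,0],[40,14],[41,0]]
[[2,15],[5,0],[40,14],[41,15],[42,0]]
[[2,15],[13,0],[40,14],[41,15],[42,0]]
[[2,16],[18,0],[40,14],[41,15],[42,0]]
[[2,16],[18,0],[23,2],[40,14],[41,15],[42,0]]
[[2,16],[18,0],[23,2],[40,14],[41,15],[42,0]]
[[2,16],[18,0],[23,7],[30,2],[40,14],[41,15],[42,0]]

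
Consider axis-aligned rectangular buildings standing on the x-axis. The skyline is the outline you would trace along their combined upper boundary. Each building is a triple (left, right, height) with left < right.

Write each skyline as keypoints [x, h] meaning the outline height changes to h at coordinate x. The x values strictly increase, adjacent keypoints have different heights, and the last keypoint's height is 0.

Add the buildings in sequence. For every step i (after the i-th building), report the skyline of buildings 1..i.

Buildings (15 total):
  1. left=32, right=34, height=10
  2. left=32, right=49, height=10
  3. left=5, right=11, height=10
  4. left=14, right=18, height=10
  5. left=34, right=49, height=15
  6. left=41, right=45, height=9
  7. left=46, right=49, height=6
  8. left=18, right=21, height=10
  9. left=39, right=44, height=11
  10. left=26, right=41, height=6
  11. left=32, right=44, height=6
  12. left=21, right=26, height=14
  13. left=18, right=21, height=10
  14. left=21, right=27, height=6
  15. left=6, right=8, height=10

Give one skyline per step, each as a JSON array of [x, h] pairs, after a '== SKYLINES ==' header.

== SKYLINES ==
[[32,10],[34,0]]
[[32,10],[49,0]]
[[5,10],[11,0],[32,10],[49,0]]
[[5,10],[11,0],[14,10],[18,0],[32,10],[49,0]]
[[5,10],[11,0],[14,10],[18,0],[32,10],[34,15],[49,0]]
[[5,10],[11,0],[14,10],[18,0],[32,10],[34,15],[49,0]]
[[5,10],[11,0],[14,10],[18,0],[32,10],[34,15],[49,0]]
[[5,10],[11,0],[14,10],[21,0],[32,10],[34,15],[49,0]]
[[5,10],[11,0],[14,10],[21,0],[32,10],[34,15],[49,0]]
[[5,10],[11,0],[14,10],[21,0],[26,6],[32,10],[34,15],[49,0]]
[[5,10],[11,0],[14,10],[21,0],[26,6],[32,10],[34,15],[49,0]]
[[5,10],[11,0],[14,10],[21,14],[26,6],[32,10],[34,15],[49,0]]
[[5,10],[11,0],[14,10],[21,14],[26,6],[32,10],[34,15],[49,0]]
[[5,10],[11,0],[14,10],[21,14],[26,6],[32,10],[34,15],[49,0]]
[[5,10],[11,0],[14,10],[21,14],[26,6],[32,10],[34,15],[49,0]]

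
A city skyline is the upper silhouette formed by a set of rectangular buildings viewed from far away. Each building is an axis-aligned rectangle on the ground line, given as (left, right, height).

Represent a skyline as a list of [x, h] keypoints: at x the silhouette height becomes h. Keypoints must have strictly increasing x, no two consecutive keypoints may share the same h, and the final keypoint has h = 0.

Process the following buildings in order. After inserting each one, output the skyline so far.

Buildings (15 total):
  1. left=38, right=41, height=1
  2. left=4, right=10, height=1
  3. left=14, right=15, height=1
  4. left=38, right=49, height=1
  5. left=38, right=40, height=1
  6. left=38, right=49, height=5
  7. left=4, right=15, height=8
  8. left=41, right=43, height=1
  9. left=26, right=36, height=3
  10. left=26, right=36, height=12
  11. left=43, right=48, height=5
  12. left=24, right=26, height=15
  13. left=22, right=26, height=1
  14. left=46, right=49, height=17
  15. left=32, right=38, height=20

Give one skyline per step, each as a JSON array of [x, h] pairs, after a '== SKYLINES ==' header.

== SKYLINES ==
[[38,1],[41,0]]
[[4,1],[10,0],[38,1],[41,0]]
[[4,1],[10,0],[14,1],[15,0],[38,1],[41,0]]
[[4,1],[10,0],[14,1],[15,0],[38,1],[49,0]]
[[4,1],[10,0],[14,1],[15,0],[38,1],[49,0]]
[[4,1],[10,0],[14,1],[15,0],[38,5],[49,0]]
[[4,8],[15,0],[38,5],[49,0]]
[[4,8],[15,0],[38,5],[49,0]]
[[4,8],[15,0],[26,3],[36,0],[38,5],[49,0]]
[[4,8],[15,0],[26,12],[36,0],[38,5],[49,0]]
[[4,8],[15,0],[26,12],[36,0],[38,5],[49,0]]
[[4,8],[15,0],[24,15],[26,12],[36,0],[38,5],[49,0]]
[[4,8],[15,0],[22,1],[24,15],[26,12],[36,0],[38,5],[49,0]]
[[4,8],[15,0],[22,1],[24,15],[26,12],[36,0],[38,5],[46,17],[49,0]]
[[4,8],[15,0],[22,1],[24,15],[26,12],[32,20],[38,5],[46,17],[49,0]]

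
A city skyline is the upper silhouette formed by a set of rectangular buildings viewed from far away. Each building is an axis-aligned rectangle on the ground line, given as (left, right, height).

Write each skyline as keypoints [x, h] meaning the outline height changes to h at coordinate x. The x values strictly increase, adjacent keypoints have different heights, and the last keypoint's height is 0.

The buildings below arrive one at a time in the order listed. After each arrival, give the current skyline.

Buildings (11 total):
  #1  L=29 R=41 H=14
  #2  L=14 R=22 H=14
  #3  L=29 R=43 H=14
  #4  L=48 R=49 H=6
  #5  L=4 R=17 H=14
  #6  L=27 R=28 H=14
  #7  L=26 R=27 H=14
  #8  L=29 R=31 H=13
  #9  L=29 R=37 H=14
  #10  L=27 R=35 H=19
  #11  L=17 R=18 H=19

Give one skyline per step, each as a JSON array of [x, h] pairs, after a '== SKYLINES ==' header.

== SKYLINES ==
[[29,14],[41,0]]
[[14,14],[22,0],[29,14],[41,0]]
[[14,14],[22,0],[29,14],[43,0]]
[[14,14],[22,0],[29,14],[43,0],[48,6],[49,0]]
[[4,14],[22,0],[29,14],[43,0],[48,6],[49,0]]
[[4,14],[22,0],[27,14],[28,0],[29,14],[43,0],[48,6],[49,0]]
[[4,14],[22,0],[26,14],[28,0],[29,14],[43,0],[48,6],[49,0]]
[[4,14],[22,0],[26,14],[28,0],[29,14],[43,0],[48,6],[49,0]]
[[4,14],[22,0],[26,14],[28,0],[29,14],[43,0],[48,6],[49,0]]
[[4,14],[22,0],[26,14],[27,19],[35,14],[43,0],[48,6],[49,0]]
[[4,14],[17,19],[18,14],[22,0],[26,14],[27,19],[35,14],[43,0],[48,6],[49,0]]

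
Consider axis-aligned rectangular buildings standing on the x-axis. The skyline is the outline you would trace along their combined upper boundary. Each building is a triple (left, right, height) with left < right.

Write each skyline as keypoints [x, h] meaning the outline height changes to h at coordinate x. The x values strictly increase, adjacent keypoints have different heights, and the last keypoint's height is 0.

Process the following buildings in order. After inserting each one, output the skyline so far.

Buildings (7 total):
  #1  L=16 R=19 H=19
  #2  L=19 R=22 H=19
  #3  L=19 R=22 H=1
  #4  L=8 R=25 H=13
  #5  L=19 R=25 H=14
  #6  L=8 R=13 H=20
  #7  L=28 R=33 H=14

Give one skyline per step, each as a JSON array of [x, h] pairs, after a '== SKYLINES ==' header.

== SKYLINES ==
[[16,19],[19,0]]
[[16,19],[22,0]]
[[16,19],[22,0]]
[[8,13],[16,19],[22,13],[25,0]]
[[8,13],[16,19],[22,14],[25,0]]
[[8,20],[13,13],[16,19],[22,14],[25,0]]
[[8,20],[13,13],[16,19],[22,14],[25,0],[28,14],[33,0]]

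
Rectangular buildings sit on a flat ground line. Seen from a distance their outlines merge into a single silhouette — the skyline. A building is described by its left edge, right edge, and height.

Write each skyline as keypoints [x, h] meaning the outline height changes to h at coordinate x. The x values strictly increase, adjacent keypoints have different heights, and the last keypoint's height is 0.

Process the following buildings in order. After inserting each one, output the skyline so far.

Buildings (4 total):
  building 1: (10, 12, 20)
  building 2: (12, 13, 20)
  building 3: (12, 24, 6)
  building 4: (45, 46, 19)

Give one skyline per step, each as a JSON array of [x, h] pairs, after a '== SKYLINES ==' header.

== SKYLINES ==
[[10,20],[12,0]]
[[10,20],[13,0]]
[[10,20],[13,6],[24,0]]
[[10,20],[13,6],[24,0],[45,19],[46,0]]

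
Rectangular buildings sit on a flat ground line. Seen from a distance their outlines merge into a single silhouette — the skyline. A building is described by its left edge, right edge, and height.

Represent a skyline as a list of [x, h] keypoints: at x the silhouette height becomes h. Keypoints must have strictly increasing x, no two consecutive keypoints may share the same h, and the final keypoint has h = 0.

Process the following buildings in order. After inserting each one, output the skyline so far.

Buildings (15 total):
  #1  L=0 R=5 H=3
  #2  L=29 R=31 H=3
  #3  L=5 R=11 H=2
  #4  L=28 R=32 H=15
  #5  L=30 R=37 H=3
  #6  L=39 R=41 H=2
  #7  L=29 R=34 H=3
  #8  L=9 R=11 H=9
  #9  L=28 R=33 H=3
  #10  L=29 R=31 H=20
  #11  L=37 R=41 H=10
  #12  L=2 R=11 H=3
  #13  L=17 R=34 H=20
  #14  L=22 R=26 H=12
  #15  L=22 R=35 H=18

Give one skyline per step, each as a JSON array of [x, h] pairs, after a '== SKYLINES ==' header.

== SKYLINES ==
[[0,3],[5,0]]
[[0,3],[5,0],[29,3],[31,0]]
[[0,3],[5,2],[11,0],[29,3],[31,0]]
[[0,3],[5,2],[11,0],[28,15],[32,0]]
[[0,3],[5,2],[11,0],[28,15],[32,3],[37,0]]
[[0,3],[5,2],[11,0],[28,15],[32,3],[37,0],[39,2],[41,0]]
[[0,3],[5,2],[11,0],[28,15],[32,3],[37,0],[39,2],[41,0]]
[[0,3],[5,2],[9,9],[11,0],[28,15],[32,3],[37,0],[39,2],[41,0]]
[[0,3],[5,2],[9,9],[11,0],[28,15],[32,3],[37,0],[39,2],[41,0]]
[[0,3],[5,2],[9,9],[11,0],[28,15],[29,20],[31,15],[32,3],[37,0],[39,2],[41,0]]
[[0,3],[5,2],[9,9],[11,0],[28,15],[29,20],[31,15],[32,3],[37,10],[41,0]]
[[0,3],[9,9],[11,0],[28,15],[29,20],[31,15],[32,3],[37,10],[41,0]]
[[0,3],[9,9],[11,0],[17,20],[34,3],[37,10],[41,0]]
[[0,3],[9,9],[11,0],[17,20],[34,3],[37,10],[41,0]]
[[0,3],[9,9],[11,0],[17,20],[34,18],[35,3],[37,10],[41,0]]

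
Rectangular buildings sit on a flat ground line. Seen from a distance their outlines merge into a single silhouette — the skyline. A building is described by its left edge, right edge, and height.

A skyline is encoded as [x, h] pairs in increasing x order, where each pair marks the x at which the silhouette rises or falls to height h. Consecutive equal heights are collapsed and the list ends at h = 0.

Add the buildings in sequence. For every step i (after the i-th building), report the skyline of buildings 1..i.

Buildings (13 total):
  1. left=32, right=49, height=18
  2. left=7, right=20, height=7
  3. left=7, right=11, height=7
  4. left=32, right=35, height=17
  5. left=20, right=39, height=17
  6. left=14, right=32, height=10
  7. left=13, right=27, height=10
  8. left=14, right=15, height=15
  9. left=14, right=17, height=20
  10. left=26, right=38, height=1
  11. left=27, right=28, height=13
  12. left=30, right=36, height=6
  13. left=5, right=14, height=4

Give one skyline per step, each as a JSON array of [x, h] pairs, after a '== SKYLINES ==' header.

== SKYLINES ==
[[32,18],[49,0]]
[[7,7],[20,0],[32,18],[49,0]]
[[7,7],[20,0],[32,18],[49,0]]
[[7,7],[20,0],[32,18],[49,0]]
[[7,7],[20,17],[32,18],[49,0]]
[[7,7],[14,10],[20,17],[32,18],[49,0]]
[[7,7],[13,10],[20,17],[32,18],[49,0]]
[[7,7],[13,10],[14,15],[15,10],[20,17],[32,18],[49,0]]
[[7,7],[13,10],[14,20],[17,10],[20,17],[32,18],[49,0]]
[[7,7],[13,10],[14,20],[17,10],[20,17],[32,18],[49,0]]
[[7,7],[13,10],[14,20],[17,10],[20,17],[32,18],[49,0]]
[[7,7],[13,10],[14,20],[17,10],[20,17],[32,18],[49,0]]
[[5,4],[7,7],[13,10],[14,20],[17,10],[20,17],[32,18],[49,0]]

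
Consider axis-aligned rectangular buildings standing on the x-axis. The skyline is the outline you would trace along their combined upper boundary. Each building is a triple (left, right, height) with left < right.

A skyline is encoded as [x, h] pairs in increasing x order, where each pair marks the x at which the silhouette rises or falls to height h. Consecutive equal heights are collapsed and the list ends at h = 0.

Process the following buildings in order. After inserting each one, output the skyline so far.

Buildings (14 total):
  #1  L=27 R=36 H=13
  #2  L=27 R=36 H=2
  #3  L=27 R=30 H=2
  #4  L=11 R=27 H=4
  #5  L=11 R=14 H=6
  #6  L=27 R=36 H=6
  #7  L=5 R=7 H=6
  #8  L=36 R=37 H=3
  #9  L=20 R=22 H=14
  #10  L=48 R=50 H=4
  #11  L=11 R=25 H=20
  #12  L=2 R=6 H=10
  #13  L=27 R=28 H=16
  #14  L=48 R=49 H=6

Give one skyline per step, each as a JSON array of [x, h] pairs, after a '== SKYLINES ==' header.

== SKYLINES ==
[[27,13],[36,0]]
[[27,13],[36,0]]
[[27,13],[36,0]]
[[11,4],[27,13],[36,0]]
[[11,6],[14,4],[27,13],[36,0]]
[[11,6],[14,4],[27,13],[36,0]]
[[5,6],[7,0],[11,6],[14,4],[27,13],[36,0]]
[[5,6],[7,0],[11,6],[14,4],[27,13],[36,3],[37,0]]
[[5,6],[7,0],[11,6],[14,4],[20,14],[22,4],[27,13],[36,3],[37,0]]
[[5,6],[7,0],[11,6],[14,4],[20,14],[22,4],[27,13],[36,3],[37,0],[48,4],[50,0]]
[[5,6],[7,0],[11,20],[25,4],[27,13],[36,3],[37,0],[48,4],[50,0]]
[[2,10],[6,6],[7,0],[11,20],[25,4],[27,13],[36,3],[37,0],[48,4],[50,0]]
[[2,10],[6,6],[7,0],[11,20],[25,4],[27,16],[28,13],[36,3],[37,0],[48,4],[50,0]]
[[2,10],[6,6],[7,0],[11,20],[25,4],[27,16],[28,13],[36,3],[37,0],[48,6],[49,4],[50,0]]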